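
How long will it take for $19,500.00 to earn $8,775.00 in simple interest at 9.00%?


Rearrange the simple interest formula for t:
I = P × r × t  ⇒  t = I / (P × r)
t = $8,775.00 / ($19,500.00 × 0.09)
t = 5

t = I/(P×r) = 5 years


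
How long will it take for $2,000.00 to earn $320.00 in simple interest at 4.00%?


Rearrange the simple interest formula for t:
I = P × r × t  ⇒  t = I / (P × r)
t = $320.00 / ($2,000.00 × 0.04)
t = 4

t = I/(P×r) = 4 years


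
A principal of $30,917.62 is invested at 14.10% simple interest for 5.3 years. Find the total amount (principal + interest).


Total amount formula: A = P(1 + rt) = P + P·r·t
Interest: I = P × r × t = $30,917.62 × 0.141 × 5.3 = $23,104.74
A = P + I = $30,917.62 + $23,104.74 = $54,022.36

A = P + I = P(1 + rt) = $54,022.36


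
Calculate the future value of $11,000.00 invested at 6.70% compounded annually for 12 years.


Compound interest formula: A = P(1 + r/n)^(nt)
A = $11,000.00 × (1 + 0.067/1)^(1 × 12)
Growth factor: (1 + 0.067/1)^12 = 2.1775746
A = $11,000.00 × 2.1775746
A = $23,953.32

A = P(1 + r/n)^(nt) = $23,953.32


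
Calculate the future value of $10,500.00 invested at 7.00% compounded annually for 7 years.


Compound interest formula: A = P(1 + r/n)^(nt)
A = $10,500.00 × (1 + 0.07/1)^(1 × 7)
Growth factor: (1 + 0.07/1)^7 = 1.6057815
A = $10,500.00 × 1.6057815
A = $16,860.71

A = P(1 + r/n)^(nt) = $16,860.71


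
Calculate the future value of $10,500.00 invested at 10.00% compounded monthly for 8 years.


Compound interest formula: A = P(1 + r/n)^(nt)
A = $10,500.00 × (1 + 0.1/12)^(12 × 8)
Growth factor: (1 + 0.1/12)^96 = 2.2181756
A = $10,500.00 × 2.2181756
A = $23,290.84

A = P(1 + r/n)^(nt) = $23,290.84


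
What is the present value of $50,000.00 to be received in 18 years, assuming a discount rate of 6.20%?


Present value formula: PV = FV / (1 + r)^t
PV = $50,000.00 / (1 + 0.062)^18
PV = $50,000.00 / 2.952849
PV = $16,932.80

PV = FV / (1 + r)^t = $16,932.80


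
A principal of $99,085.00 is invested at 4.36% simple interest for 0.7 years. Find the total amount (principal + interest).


Total amount formula: A = P(1 + rt) = P + P·r·t
Interest: I = P × r × t = $99,085.00 × 0.0436 × 0.7 = $3,024.07
A = P + I = $99,085.00 + $3,024.07 = $102,109.07

A = P + I = P(1 + rt) = $102,109.07


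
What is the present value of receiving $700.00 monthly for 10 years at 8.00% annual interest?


Present value of an ordinary annuity: PV = PMT × (1 − (1 + r)^(−n)) / r
Monthly rate r = 0.08/12 ≈ 0.00666667, n = 120
PV = $700.00 × (1 − (1 + 0.08/12)^(−120)) / (0.08/12)
PV = $700.00 × 82.421481
PV = $57,695.04

PV = PMT × (1-(1+r)^(-n))/r = $57,695.04


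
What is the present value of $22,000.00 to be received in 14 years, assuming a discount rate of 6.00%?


Present value formula: PV = FV / (1 + r)^t
PV = $22,000.00 / (1 + 0.06)^14
PV = $22,000.00 / 2.260904
PV = $9,730.62

PV = FV / (1 + r)^t = $9,730.62


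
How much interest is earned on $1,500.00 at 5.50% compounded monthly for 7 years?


Compound interest earned = final amount − principal.
A = P(1 + r/n)^(nt) = $1,500.00 × (1 + 0.055/12)^(12 × 7) = $2,202.48
Interest = A − P = $2,202.48 − $1,500.00 = $702.48

Interest = A - P = $702.48


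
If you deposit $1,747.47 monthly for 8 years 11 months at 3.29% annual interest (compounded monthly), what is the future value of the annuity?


Future value of an ordinary annuity: FV = PMT × ((1 + r)^n − 1) / r
Monthly rate r = 0.0329/12 ≈ 0.00274167, n = 107
FV = $1,747.47 × ((1 + 0.0329/12)^107 − 1) / (0.0329/12)
FV = $1,747.47 × 124.152601
FV = $216,952.95

FV = PMT × ((1+r)^n - 1)/r = $216,952.95


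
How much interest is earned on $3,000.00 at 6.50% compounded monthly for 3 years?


Compound interest earned = final amount − principal.
A = P(1 + r/n)^(nt) = $3,000.00 × (1 + 0.065/12)^(12 × 3) = $3,644.01
Interest = A − P = $3,644.01 − $3,000.00 = $644.01

Interest = A - P = $644.01


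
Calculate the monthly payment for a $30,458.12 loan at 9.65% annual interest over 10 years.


Loan payment formula: PMT = PV × r / (1 − (1 + r)^(−n))
Monthly rate r = 0.0965/12 ≈ 0.00804167, n = 120 months
Denominator: 1 − (1 + 0.0965/12)^(−120) = 0.617544
PMT = $30,458.12 × (0.0965/12) / 0.617544
PMT = $396.63 per month

PMT = PV × r / (1-(1+r)^(-n)) = $396.63/month


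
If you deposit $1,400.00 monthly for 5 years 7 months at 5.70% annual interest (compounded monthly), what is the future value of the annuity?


Future value of an ordinary annuity: FV = PMT × ((1 + r)^n − 1) / r
Monthly rate r = 0.057/12 = 0.00475, n = 67
FV = $1,400.00 × ((1 + 0.057/12)^67 − 1) / (0.057/12)
FV = $1,400.00 × 78.670420
FV = $110,138.59

FV = PMT × ((1+r)^n - 1)/r = $110,138.59


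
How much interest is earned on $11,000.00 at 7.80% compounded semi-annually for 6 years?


Compound interest earned = final amount − principal.
A = P(1 + r/n)^(nt) = $11,000.00 × (1 + 0.078/2)^(2 × 6) = $17,409.22
Interest = A − P = $17,409.22 − $11,000.00 = $6,409.22

Interest = A - P = $6,409.22


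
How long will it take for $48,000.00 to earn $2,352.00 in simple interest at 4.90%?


Rearrange the simple interest formula for t:
I = P × r × t  ⇒  t = I / (P × r)
t = $2,352.00 / ($48,000.00 × 0.049)
t = 1

t = I/(P×r) = 1 year


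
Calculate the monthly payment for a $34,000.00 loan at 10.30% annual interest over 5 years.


Loan payment formula: PMT = PV × r / (1 − (1 + r)^(−n))
Monthly rate r = 0.103/12 ≈ 0.00858333, n = 60 months
Denominator: 1 − (1 + 0.103/12)^(−60) = 0.401185
PMT = $34,000.00 × (0.103/12) / 0.401185
PMT = $727.43 per month

PMT = PV × r / (1-(1+r)^(-n)) = $727.43/month


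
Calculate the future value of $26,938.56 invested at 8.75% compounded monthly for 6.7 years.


Compound interest formula: A = P(1 + r/n)^(nt)
A = $26,938.56 × (1 + 0.0875/12)^(12 × 6.7)
Growth factor: (1 + 0.0875/12)^80.4 = 1.7934174
A = $26,938.56 × 1.7934174
A = $48,312.08

A = P(1 + r/n)^(nt) = $48,312.08


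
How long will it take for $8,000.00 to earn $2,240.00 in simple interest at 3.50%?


Rearrange the simple interest formula for t:
I = P × r × t  ⇒  t = I / (P × r)
t = $2,240.00 / ($8,000.00 × 0.035)
t = 8

t = I/(P×r) = 8 years


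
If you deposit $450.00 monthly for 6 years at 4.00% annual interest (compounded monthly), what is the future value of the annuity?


Future value of an ordinary annuity: FV = PMT × ((1 + r)^n − 1) / r
Monthly rate r = 0.04/12 ≈ 0.00333333, n = 72
FV = $450.00 × ((1 + 0.04/12)^72 − 1) / (0.04/12)
FV = $450.00 × 81.222564
FV = $36,550.15

FV = PMT × ((1+r)^n - 1)/r = $36,550.15


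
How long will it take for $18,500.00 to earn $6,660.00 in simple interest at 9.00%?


Rearrange the simple interest formula for t:
I = P × r × t  ⇒  t = I / (P × r)
t = $6,660.00 / ($18,500.00 × 0.09)
t = 4

t = I/(P×r) = 4 years


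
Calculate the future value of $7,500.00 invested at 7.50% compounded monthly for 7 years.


Compound interest formula: A = P(1 + r/n)^(nt)
A = $7,500.00 × (1 + 0.075/12)^(12 × 7)
Growth factor: (1 + 0.075/12)^84 = 1.687699
A = $7,500.00 × 1.687699
A = $12,657.74

A = P(1 + r/n)^(nt) = $12,657.74


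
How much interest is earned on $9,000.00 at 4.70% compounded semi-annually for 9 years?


Compound interest earned = final amount − principal.
A = P(1 + r/n)^(nt) = $9,000.00 × (1 + 0.047/2)^(2 × 9) = $13,671.74
Interest = A − P = $13,671.74 − $9,000.00 = $4,671.74

Interest = A - P = $4,671.74


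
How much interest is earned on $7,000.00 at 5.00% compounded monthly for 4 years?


Compound interest earned = final amount − principal.
A = P(1 + r/n)^(nt) = $7,000.00 × (1 + 0.05/12)^(12 × 4) = $8,546.27
Interest = A − P = $8,546.27 − $7,000.00 = $1,546.27

Interest = A - P = $1,546.27


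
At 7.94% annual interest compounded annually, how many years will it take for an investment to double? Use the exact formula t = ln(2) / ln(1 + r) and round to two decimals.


Doubling condition: (1 + r)^t = 2
Take ln of both sides: t × ln(1 + r) = ln(2)
t = ln(2) / ln(1 + r)
t = 0.693147 / 0.076405
t = 9.07

t = ln(2) / ln(1 + r) = 9.07 years


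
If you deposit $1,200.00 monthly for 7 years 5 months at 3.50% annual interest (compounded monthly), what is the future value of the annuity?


Future value of an ordinary annuity: FV = PMT × ((1 + r)^n − 1) / r
Monthly rate r = 0.035/12 ≈ 0.00291667, n = 89
FV = $1,200.00 × ((1 + 0.035/12)^89 − 1) / (0.035/12)
FV = $1,200.00 × 101.451462
FV = $121,741.75

FV = PMT × ((1+r)^n - 1)/r = $121,741.75


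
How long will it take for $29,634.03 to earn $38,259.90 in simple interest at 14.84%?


Rearrange the simple interest formula for t:
I = P × r × t  ⇒  t = I / (P × r)
t = $38,259.90 / ($29,634.03 × 0.1484)
t = 8.7

t = I/(P×r) = 8.7 years


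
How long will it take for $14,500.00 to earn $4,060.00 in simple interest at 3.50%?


Rearrange the simple interest formula for t:
I = P × r × t  ⇒  t = I / (P × r)
t = $4,060.00 / ($14,500.00 × 0.035)
t = 8

t = I/(P×r) = 8 years


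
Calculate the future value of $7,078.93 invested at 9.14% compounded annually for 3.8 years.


Compound interest formula: A = P(1 + r/n)^(nt)
A = $7,078.93 × (1 + 0.0914/1)^(1 × 3.8)
Growth factor: (1 + 0.0914/1)^3.8 = 1.394245
A = $7,078.93 × 1.394245
A = $9,869.76

A = P(1 + r/n)^(nt) = $9,869.76


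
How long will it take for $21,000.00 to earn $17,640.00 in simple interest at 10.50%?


Rearrange the simple interest formula for t:
I = P × r × t  ⇒  t = I / (P × r)
t = $17,640.00 / ($21,000.00 × 0.105)
t = 8

t = I/(P×r) = 8 years


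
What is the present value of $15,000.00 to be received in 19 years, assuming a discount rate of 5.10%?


Present value formula: PV = FV / (1 + r)^t
PV = $15,000.00 / (1 + 0.051)^19
PV = $15,000.00 / 2.573070
PV = $5,829.61

PV = FV / (1 + r)^t = $5,829.61


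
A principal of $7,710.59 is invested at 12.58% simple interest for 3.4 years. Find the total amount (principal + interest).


Total amount formula: A = P(1 + rt) = P + P·r·t
Interest: I = P × r × t = $7,710.59 × 0.1258 × 3.4 = $3,297.97
A = P + I = $7,710.59 + $3,297.97 = $11,008.56

A = P + I = P(1 + rt) = $11,008.56


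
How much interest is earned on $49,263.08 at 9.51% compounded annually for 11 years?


Compound interest earned = final amount − principal.
A = P(1 + r/n)^(nt) = $49,263.08 × (1 + 0.0951/1)^(1 × 11) = $133,817.57
Interest = A − P = $133,817.57 − $49,263.08 = $84,554.49

Interest = A - P = $84,554.49


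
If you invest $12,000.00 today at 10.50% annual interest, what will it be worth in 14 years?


Future value formula: FV = PV × (1 + r)^t
FV = $12,000.00 × (1 + 0.105)^14
FV = $12,000.00 × 4.0464287
FV = $48,557.14

FV = PV × (1 + r)^t = $48,557.14


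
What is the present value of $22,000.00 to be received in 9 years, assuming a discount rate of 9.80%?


Present value formula: PV = FV / (1 + r)^t
PV = $22,000.00 / (1 + 0.098)^9
PV = $22,000.00 / 2.319643
PV = $9,484.22

PV = FV / (1 + r)^t = $9,484.22


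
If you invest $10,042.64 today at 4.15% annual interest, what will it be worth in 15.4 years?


Future value formula: FV = PV × (1 + r)^t
FV = $10,042.64 × (1 + 0.0415)^15.4
FV = $10,042.64 × 1.870479
FV = $18,784.55

FV = PV × (1 + r)^t = $18,784.55


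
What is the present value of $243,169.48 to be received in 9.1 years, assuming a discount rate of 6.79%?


Present value formula: PV = FV / (1 + r)^t
PV = $243,169.48 / (1 + 0.0679)^9.1
PV = $243,169.48 / 1.81814425
PV = $133,745.98

PV = FV / (1 + r)^t = $133,745.98


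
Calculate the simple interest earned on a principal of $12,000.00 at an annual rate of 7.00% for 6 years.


Simple interest formula: I = P × r × t
I = $12,000.00 × 0.07 × 6
I = $5,040.00

I = P × r × t = $5,040.00


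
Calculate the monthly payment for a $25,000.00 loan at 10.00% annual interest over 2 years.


Loan payment formula: PMT = PV × r / (1 − (1 + r)^(−n))
Monthly rate r = 0.1/12 ≈ 0.00833333, n = 24 months
Denominator: 1 − (1 + 0.1/12)^(−24) = 0.1805905
PMT = $25,000.00 × (0.1/12) / 0.1805905
PMT = $1,153.62 per month

PMT = PV × r / (1-(1+r)^(-n)) = $1,153.62/month


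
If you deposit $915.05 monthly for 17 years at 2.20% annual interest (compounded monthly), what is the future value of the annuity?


Future value of an ordinary annuity: FV = PMT × ((1 + r)^n − 1) / r
Monthly rate r = 0.022/12 ≈ 0.00183333, n = 204
FV = $915.05 × ((1 + 0.022/12)^204 − 1) / (0.022/12)
FV = $915.05 × 247.112467
FV = $226,120.26

FV = PMT × ((1+r)^n - 1)/r = $226,120.26


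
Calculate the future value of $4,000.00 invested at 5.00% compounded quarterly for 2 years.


Compound interest formula: A = P(1 + r/n)^(nt)
A = $4,000.00 × (1 + 0.05/4)^(4 × 2)
Growth factor: (1 + 0.05/4)^8 = 1.104486
A = $4,000.00 × 1.104486
A = $4,417.94

A = P(1 + r/n)^(nt) = $4,417.94


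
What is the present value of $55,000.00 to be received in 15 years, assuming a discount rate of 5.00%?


Present value formula: PV = FV / (1 + r)^t
PV = $55,000.00 / (1 + 0.05)^15
PV = $55,000.00 / 2.078928
PV = $26,455.94

PV = FV / (1 + r)^t = $26,455.94


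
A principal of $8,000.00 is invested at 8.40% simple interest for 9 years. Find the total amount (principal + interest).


Total amount formula: A = P(1 + rt) = P + P·r·t
Interest: I = P × r × t = $8,000.00 × 0.084 × 9 = $6,048.00
A = P + I = $8,000.00 + $6,048.00 = $14,048.00

A = P + I = P(1 + rt) = $14,048.00


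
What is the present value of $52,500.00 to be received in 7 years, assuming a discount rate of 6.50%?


Present value formula: PV = FV / (1 + r)^t
PV = $52,500.00 / (1 + 0.065)^7
PV = $52,500.00 / 1.5539865
PV = $33,784.08

PV = FV / (1 + r)^t = $33,784.08


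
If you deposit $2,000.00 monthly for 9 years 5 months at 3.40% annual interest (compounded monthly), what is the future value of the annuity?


Future value of an ordinary annuity: FV = PMT × ((1 + r)^n − 1) / r
Monthly rate r = 0.034/12 ≈ 0.00283333, n = 113
FV = $2,000.00 × ((1 + 0.034/12)^113 − 1) / (0.034/12)
FV = $2,000.00 × 132.964905
FV = $265,929.81

FV = PMT × ((1+r)^n - 1)/r = $265,929.81


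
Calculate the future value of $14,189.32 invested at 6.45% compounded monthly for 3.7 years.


Compound interest formula: A = P(1 + r/n)^(nt)
A = $14,189.32 × (1 + 0.0645/12)^(12 × 3.7)
Growth factor: (1 + 0.0645/12)^44.4 = 1.268723
A = $14,189.32 × 1.268723
A = $18,002.32

A = P(1 + r/n)^(nt) = $18,002.32


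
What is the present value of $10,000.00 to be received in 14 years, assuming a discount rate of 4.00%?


Present value formula: PV = FV / (1 + r)^t
PV = $10,000.00 / (1 + 0.04)^14
PV = $10,000.00 / 1.731676
PV = $5,774.75

PV = FV / (1 + r)^t = $5,774.75


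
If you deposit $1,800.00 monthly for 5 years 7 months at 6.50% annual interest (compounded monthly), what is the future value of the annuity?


Future value of an ordinary annuity: FV = PMT × ((1 + r)^n − 1) / r
Monthly rate r = 0.065/12 ≈ 0.00541667, n = 67
FV = $1,800.00 × ((1 + 0.065/12)^67 − 1) / (0.065/12)
FV = $1,800.00 × 80.512412
FV = $144,922.34

FV = PMT × ((1+r)^n - 1)/r = $144,922.34


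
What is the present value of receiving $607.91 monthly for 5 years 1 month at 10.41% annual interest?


Present value of an ordinary annuity: PV = PMT × (1 − (1 + r)^(−n)) / r
Monthly rate r = 0.1041/12 = 0.008675, n = 61
PV = $607.91 × (1 − (1 + 0.1041/12)^(−61)) / (0.1041/12)
PV = $607.91 × 47.211911
PV = $28,700.59

PV = PMT × (1-(1+r)^(-n))/r = $28,700.59


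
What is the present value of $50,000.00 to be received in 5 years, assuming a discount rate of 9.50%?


Present value formula: PV = FV / (1 + r)^t
PV = $50,000.00 / (1 + 0.095)^5
PV = $50,000.00 / 1.574239
PV = $31,761.38

PV = FV / (1 + r)^t = $31,761.38


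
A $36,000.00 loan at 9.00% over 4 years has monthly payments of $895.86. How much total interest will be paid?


Total paid over the life of the loan = PMT × n.
Total paid = $895.86 × 48 = $43,001.28
Total interest = total paid − principal = $43,001.28 − $36,000.00 = $7,001.28

Total interest = (PMT × n) - PV = $7,001.28


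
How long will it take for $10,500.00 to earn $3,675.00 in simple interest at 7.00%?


Rearrange the simple interest formula for t:
I = P × r × t  ⇒  t = I / (P × r)
t = $3,675.00 / ($10,500.00 × 0.07)
t = 5

t = I/(P×r) = 5 years


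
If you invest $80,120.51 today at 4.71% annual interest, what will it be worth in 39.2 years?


Future value formula: FV = PV × (1 + r)^t
FV = $80,120.51 × (1 + 0.0471)^39.2
FV = $80,120.51 × 6.07485416
FV = $486,720.41

FV = PV × (1 + r)^t = $486,720.41


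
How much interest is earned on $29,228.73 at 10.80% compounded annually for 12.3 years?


Compound interest earned = final amount − principal.
A = P(1 + r/n)^(nt) = $29,228.73 × (1 + 0.108/1)^(1 × 12.3) = $103,192.71
Interest = A − P = $103,192.71 − $29,228.73 = $73,963.98

Interest = A - P = $73,963.98


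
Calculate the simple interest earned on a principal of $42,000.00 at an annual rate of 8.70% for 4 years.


Simple interest formula: I = P × r × t
I = $42,000.00 × 0.087 × 4
I = $14,616.00

I = P × r × t = $14,616.00


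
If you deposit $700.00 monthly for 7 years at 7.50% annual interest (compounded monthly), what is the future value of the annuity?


Future value of an ordinary annuity: FV = PMT × ((1 + r)^n − 1) / r
Monthly rate r = 0.075/12 = 0.00625, n = 84
FV = $700.00 × ((1 + 0.075/12)^84 − 1) / (0.075/12)
FV = $700.00 × 110.031871
FV = $77,022.31

FV = PMT × ((1+r)^n - 1)/r = $77,022.31


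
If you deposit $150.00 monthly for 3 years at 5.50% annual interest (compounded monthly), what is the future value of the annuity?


Future value of an ordinary annuity: FV = PMT × ((1 + r)^n − 1) / r
Monthly rate r = 0.055/12 ≈ 0.00458333, n = 36
FV = $150.00 × ((1 + 0.055/12)^36 − 1) / (0.055/12)
FV = $150.00 × 39.043331
FV = $5,856.50

FV = PMT × ((1+r)^n - 1)/r = $5,856.50


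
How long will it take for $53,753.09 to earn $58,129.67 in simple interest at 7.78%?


Rearrange the simple interest formula for t:
I = P × r × t  ⇒  t = I / (P × r)
t = $58,129.67 / ($53,753.09 × 0.0778)
t = 13.9

t = I/(P×r) = 13.9 years


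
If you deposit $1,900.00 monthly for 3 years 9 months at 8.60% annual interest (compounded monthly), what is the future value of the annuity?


Future value of an ordinary annuity: FV = PMT × ((1 + r)^n − 1) / r
Monthly rate r = 0.086/12 ≈ 0.00716667, n = 45
FV = $1,900.00 × ((1 + 0.086/12)^45 − 1) / (0.086/12)
FV = $1,900.00 × 52.882041
FV = $100,475.88

FV = PMT × ((1+r)^n - 1)/r = $100,475.88


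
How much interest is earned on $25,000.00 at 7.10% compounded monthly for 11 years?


Compound interest earned = final amount − principal.
A = P(1 + r/n)^(nt) = $25,000.00 × (1 + 0.071/12)^(12 × 11) = $54,465.88
Interest = A − P = $54,465.88 − $25,000.00 = $29,465.88

Interest = A - P = $29,465.88


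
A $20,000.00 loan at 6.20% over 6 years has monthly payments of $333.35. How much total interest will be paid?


Total paid over the life of the loan = PMT × n.
Total paid = $333.35 × 72 = $24,001.20
Total interest = total paid − principal = $24,001.20 − $20,000.00 = $4,001.20

Total interest = (PMT × n) - PV = $4,001.20


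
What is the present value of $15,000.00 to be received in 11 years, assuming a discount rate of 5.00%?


Present value formula: PV = FV / (1 + r)^t
PV = $15,000.00 / (1 + 0.05)^11
PV = $15,000.00 / 1.710339
PV = $8,770.19

PV = FV / (1 + r)^t = $8,770.19


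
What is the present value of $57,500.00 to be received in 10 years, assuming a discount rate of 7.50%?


Present value formula: PV = FV / (1 + r)^t
PV = $57,500.00 / (1 + 0.075)^10
PV = $57,500.00 / 2.0610316
PV = $27,898.65

PV = FV / (1 + r)^t = $27,898.65


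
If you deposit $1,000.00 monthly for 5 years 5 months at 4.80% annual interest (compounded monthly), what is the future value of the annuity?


Future value of an ordinary annuity: FV = PMT × ((1 + r)^n − 1) / r
Monthly rate r = 0.048/12 = 0.004, n = 65
FV = $1,000.00 × ((1 + 0.048/12)^65 − 1) / (0.048/12)
FV = $1,000.00 × 74.064413
FV = $74,064.41

FV = PMT × ((1+r)^n - 1)/r = $74,064.41


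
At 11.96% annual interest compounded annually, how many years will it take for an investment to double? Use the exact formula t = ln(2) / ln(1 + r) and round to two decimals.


Doubling condition: (1 + r)^t = 2
Take ln of both sides: t × ln(1 + r) = ln(2)
t = ln(2) / ln(1 + r)
t = 0.693147 / 0.112971
t = 6.14

t = ln(2) / ln(1 + r) = 6.14 years


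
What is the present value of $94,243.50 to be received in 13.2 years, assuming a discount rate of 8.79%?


Present value formula: PV = FV / (1 + r)^t
PV = $94,243.50 / (1 + 0.0879)^13.2
PV = $94,243.50 / 3.040706
PV = $30,993.95

PV = FV / (1 + r)^t = $30,993.95


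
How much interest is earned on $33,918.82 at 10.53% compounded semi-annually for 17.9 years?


Compound interest earned = final amount − principal.
A = P(1 + r/n)^(nt) = $33,918.82 × (1 + 0.1053/2)^(2 × 17.9) = $212,915.73
Interest = A − P = $212,915.73 − $33,918.82 = $178,996.91

Interest = A - P = $178,996.91


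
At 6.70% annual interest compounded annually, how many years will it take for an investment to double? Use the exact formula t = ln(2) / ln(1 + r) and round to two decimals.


Doubling condition: (1 + r)^t = 2
Take ln of both sides: t × ln(1 + r) = ln(2)
t = ln(2) / ln(1 + r)
t = 0.693147 / 0.064851
t = 10.69

t = ln(2) / ln(1 + r) = 10.69 years


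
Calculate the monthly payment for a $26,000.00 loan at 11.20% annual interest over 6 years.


Loan payment formula: PMT = PV × r / (1 − (1 + r)^(−n))
Monthly rate r = 0.112/12 ≈ 0.00933333, n = 72 months
Denominator: 1 − (1 + 0.112/12)^(−72) = 0.487720
PMT = $26,000.00 × (0.112/12) / 0.487720
PMT = $497.55 per month

PMT = PV × r / (1-(1+r)^(-n)) = $497.55/month


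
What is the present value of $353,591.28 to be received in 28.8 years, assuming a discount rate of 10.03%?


Present value formula: PV = FV / (1 + r)^t
PV = $353,591.28 / (1 + 0.1003)^28.8
PV = $353,591.28 / 15.686283
PV = $22,541.43

PV = FV / (1 + r)^t = $22,541.43


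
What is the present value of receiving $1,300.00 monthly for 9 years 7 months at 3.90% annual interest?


Present value of an ordinary annuity: PV = PMT × (1 − (1 + r)^(−n)) / r
Monthly rate r = 0.039/12 = 0.00325, n = 115
PV = $1,300.00 × (1 − (1 + 0.039/12)^(−115)) / (0.039/12)
PV = $1,300.00 × 95.825817
PV = $124,573.56

PV = PMT × (1-(1+r)^(-n))/r = $124,573.56


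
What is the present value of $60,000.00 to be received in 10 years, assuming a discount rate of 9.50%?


Present value formula: PV = FV / (1 + r)^t
PV = $60,000.00 / (1 + 0.095)^10
PV = $60,000.00 / 2.478228
PV = $24,210.85

PV = FV / (1 + r)^t = $24,210.85


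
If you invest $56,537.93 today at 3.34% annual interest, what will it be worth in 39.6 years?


Future value formula: FV = PV × (1 + r)^t
FV = $56,537.93 × (1 + 0.0334)^39.6
FV = $56,537.93 × 3.6730844
FV = $207,668.59

FV = PV × (1 + r)^t = $207,668.59


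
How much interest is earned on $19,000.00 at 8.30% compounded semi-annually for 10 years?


Compound interest earned = final amount − principal.
A = P(1 + r/n)^(nt) = $19,000.00 × (1 + 0.083/2)^(2 × 10) = $42,848.84
Interest = A − P = $42,848.84 − $19,000.00 = $23,848.84

Interest = A - P = $23,848.84


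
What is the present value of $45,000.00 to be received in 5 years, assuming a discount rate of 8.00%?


Present value formula: PV = FV / (1 + r)^t
PV = $45,000.00 / (1 + 0.08)^5
PV = $45,000.00 / 1.4693281
PV = $30,626.24

PV = FV / (1 + r)^t = $30,626.24


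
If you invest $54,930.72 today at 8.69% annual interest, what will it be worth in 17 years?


Future value formula: FV = PV × (1 + r)^t
FV = $54,930.72 × (1 + 0.0869)^17
FV = $54,930.72 × 4.1230918
FV = $226,484.40

FV = PV × (1 + r)^t = $226,484.40


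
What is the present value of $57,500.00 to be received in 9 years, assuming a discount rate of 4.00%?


Present value formula: PV = FV / (1 + r)^t
PV = $57,500.00 / (1 + 0.04)^9
PV = $57,500.00 / 1.4233118
PV = $40,398.74

PV = FV / (1 + r)^t = $40,398.74


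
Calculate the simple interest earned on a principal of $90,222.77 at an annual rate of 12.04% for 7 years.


Simple interest formula: I = P × r × t
I = $90,222.77 × 0.1204 × 7
I = $76,039.75

I = P × r × t = $76,039.75


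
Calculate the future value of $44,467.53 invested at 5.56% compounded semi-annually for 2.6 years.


Compound interest formula: A = P(1 + r/n)^(nt)
A = $44,467.53 × (1 + 0.0556/2)^(2 × 2.6)
Growth factor: (1 + 0.0556/2)^5.2 = 1.15325352
A = $44,467.53 × 1.15325352
A = $51,282.34

A = P(1 + r/n)^(nt) = $51,282.34


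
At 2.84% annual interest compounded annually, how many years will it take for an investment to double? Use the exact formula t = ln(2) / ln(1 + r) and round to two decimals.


Doubling condition: (1 + r)^t = 2
Take ln of both sides: t × ln(1 + r) = ln(2)
t = ln(2) / ln(1 + r)
t = 0.693147 / 0.028004
t = 24.75

t = ln(2) / ln(1 + r) = 24.75 years


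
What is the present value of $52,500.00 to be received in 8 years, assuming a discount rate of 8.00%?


Present value formula: PV = FV / (1 + r)^t
PV = $52,500.00 / (1 + 0.08)^8
PV = $52,500.00 / 1.850930
PV = $28,364.12

PV = FV / (1 + r)^t = $28,364.12


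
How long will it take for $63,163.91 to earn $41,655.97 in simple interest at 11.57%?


Rearrange the simple interest formula for t:
I = P × r × t  ⇒  t = I / (P × r)
t = $41,655.97 / ($63,163.91 × 0.1157)
t = 5.7

t = I/(P×r) = 5.7 years


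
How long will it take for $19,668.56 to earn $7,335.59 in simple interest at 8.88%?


Rearrange the simple interest formula for t:
I = P × r × t  ⇒  t = I / (P × r)
t = $7,335.59 / ($19,668.56 × 0.0888)
t = 4.2

t = I/(P×r) = 4.2 years


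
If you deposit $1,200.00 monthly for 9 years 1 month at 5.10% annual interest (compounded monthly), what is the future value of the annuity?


Future value of an ordinary annuity: FV = PMT × ((1 + r)^n − 1) / r
Monthly rate r = 0.051/12 = 0.00425, n = 109
FV = $1,200.00 × ((1 + 0.051/12)^109 − 1) / (0.051/12)
FV = $1,200.00 × 138.275608
FV = $165,930.73

FV = PMT × ((1+r)^n - 1)/r = $165,930.73


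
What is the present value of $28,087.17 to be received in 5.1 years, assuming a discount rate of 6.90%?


Present value formula: PV = FV / (1 + r)^t
PV = $28,087.17 / (1 + 0.069)^5.1
PV = $28,087.17 / 1.4053558
PV = $19,985.81

PV = FV / (1 + r)^t = $19,985.81


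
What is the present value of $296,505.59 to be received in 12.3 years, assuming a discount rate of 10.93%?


Present value formula: PV = FV / (1 + r)^t
PV = $296,505.59 / (1 + 0.1093)^12.3
PV = $296,505.59 / 3.5818126
PV = $82,780.88

PV = FV / (1 + r)^t = $82,780.88


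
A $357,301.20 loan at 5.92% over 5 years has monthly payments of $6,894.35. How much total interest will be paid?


Total paid over the life of the loan = PMT × n.
Total paid = $6,894.35 × 60 = $413,661.00
Total interest = total paid − principal = $413,661.00 − $357,301.20 = $56,359.80

Total interest = (PMT × n) - PV = $56,359.80


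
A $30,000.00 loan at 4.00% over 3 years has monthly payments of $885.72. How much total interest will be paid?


Total paid over the life of the loan = PMT × n.
Total paid = $885.72 × 36 = $31,885.92
Total interest = total paid − principal = $31,885.92 − $30,000.00 = $1,885.92

Total interest = (PMT × n) - PV = $1,885.92


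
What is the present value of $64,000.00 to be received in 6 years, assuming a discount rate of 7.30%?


Present value formula: PV = FV / (1 + r)^t
PV = $64,000.00 / (1 + 0.073)^6
PV = $64,000.00 / 1.526154
PV = $41,935.48

PV = FV / (1 + r)^t = $41,935.48


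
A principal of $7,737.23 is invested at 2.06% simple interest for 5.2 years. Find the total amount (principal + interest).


Total amount formula: A = P(1 + rt) = P + P·r·t
Interest: I = P × r × t = $7,737.23 × 0.0206 × 5.2 = $828.81
A = P + I = $7,737.23 + $828.81 = $8,566.04

A = P + I = P(1 + rt) = $8,566.04


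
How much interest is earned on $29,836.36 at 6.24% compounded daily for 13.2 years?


Compound interest earned = final amount − principal.
A = P(1 + r/n)^(nt) = $29,836.36 × (1 + 0.0624/365)^(365 × 13.2) = $67,988.42
Interest = A − P = $67,988.42 − $29,836.36 = $38,152.06

Interest = A - P = $38,152.06


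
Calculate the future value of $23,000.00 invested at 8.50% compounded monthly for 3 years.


Compound interest formula: A = P(1 + r/n)^(nt)
A = $23,000.00 × (1 + 0.085/12)^(12 × 3)
Growth factor: (1 + 0.085/12)^36 = 1.289302
A = $23,000.00 × 1.289302
A = $29,653.95

A = P(1 + r/n)^(nt) = $29,653.95


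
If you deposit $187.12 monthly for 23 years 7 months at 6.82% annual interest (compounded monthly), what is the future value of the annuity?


Future value of an ordinary annuity: FV = PMT × ((1 + r)^n − 1) / r
Monthly rate r = 0.0682/12 ≈ 0.00568333, n = 283
FV = $187.12 × ((1 + 0.0682/12)^283 − 1) / (0.0682/12)
FV = $187.12 × 698.892554
FV = $130,776.77

FV = PMT × ((1+r)^n - 1)/r = $130,776.77


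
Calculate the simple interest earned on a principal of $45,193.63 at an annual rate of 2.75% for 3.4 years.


Simple interest formula: I = P × r × t
I = $45,193.63 × 0.0275 × 3.4
I = $4,225.60

I = P × r × t = $4,225.60


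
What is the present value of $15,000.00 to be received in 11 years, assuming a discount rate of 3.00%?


Present value formula: PV = FV / (1 + r)^t
PV = $15,000.00 / (1 + 0.03)^11
PV = $15,000.00 / 1.384234
PV = $10,836.32

PV = FV / (1 + r)^t = $10,836.32


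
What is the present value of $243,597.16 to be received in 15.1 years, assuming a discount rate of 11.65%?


Present value formula: PV = FV / (1 + r)^t
PV = $243,597.16 / (1 + 0.1165)^15.1
PV = $243,597.16 / 5.280400
PV = $46,132.33

PV = FV / (1 + r)^t = $46,132.33


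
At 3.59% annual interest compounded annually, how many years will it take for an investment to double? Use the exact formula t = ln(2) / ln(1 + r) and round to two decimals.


Doubling condition: (1 + r)^t = 2
Take ln of both sides: t × ln(1 + r) = ln(2)
t = ln(2) / ln(1 + r)
t = 0.693147 / 0.035271
t = 19.65

t = ln(2) / ln(1 + r) = 19.65 years


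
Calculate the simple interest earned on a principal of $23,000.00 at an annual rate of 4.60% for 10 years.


Simple interest formula: I = P × r × t
I = $23,000.00 × 0.046 × 10
I = $10,580.00

I = P × r × t = $10,580.00


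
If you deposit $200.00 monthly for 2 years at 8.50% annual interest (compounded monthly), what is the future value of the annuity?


Future value of an ordinary annuity: FV = PMT × ((1 + r)^n − 1) / r
Monthly rate r = 0.085/12 ≈ 0.00708333, n = 24
FV = $200.00 × ((1 + 0.085/12)^24 − 1) / (0.085/12)
FV = $200.00 × 26.060437
FV = $5,212.09

FV = PMT × ((1+r)^n - 1)/r = $5,212.09


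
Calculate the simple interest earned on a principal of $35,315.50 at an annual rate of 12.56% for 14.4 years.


Simple interest formula: I = P × r × t
I = $35,315.50 × 0.1256 × 14.4
I = $63,873.03

I = P × r × t = $63,873.03


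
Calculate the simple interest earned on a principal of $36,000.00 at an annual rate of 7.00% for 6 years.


Simple interest formula: I = P × r × t
I = $36,000.00 × 0.07 × 6
I = $15,120.00

I = P × r × t = $15,120.00


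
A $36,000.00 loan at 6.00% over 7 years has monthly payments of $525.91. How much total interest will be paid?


Total paid over the life of the loan = PMT × n.
Total paid = $525.91 × 84 = $44,176.44
Total interest = total paid − principal = $44,176.44 − $36,000.00 = $8,176.44

Total interest = (PMT × n) - PV = $8,176.44


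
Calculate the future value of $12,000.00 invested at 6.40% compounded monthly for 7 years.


Compound interest formula: A = P(1 + r/n)^(nt)
A = $12,000.00 × (1 + 0.064/12)^(12 × 7)
Growth factor: (1 + 0.064/12)^84 = 1.563317
A = $12,000.00 × 1.563317
A = $18,759.80

A = P(1 + r/n)^(nt) = $18,759.80


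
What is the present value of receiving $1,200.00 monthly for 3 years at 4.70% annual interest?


Present value of an ordinary annuity: PV = PMT × (1 − (1 + r)^(−n)) / r
Monthly rate r = 0.047/12 ≈ 0.00391667, n = 36
PV = $1,200.00 × (1 − (1 + 0.047/12)^(−36)) / (0.047/12)
PV = $1,200.00 × 33.516120
PV = $40,219.34

PV = PMT × (1-(1+r)^(-n))/r = $40,219.34


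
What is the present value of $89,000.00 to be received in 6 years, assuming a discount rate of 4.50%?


Present value formula: PV = FV / (1 + r)^t
PV = $89,000.00 / (1 + 0.045)^6
PV = $89,000.00 / 1.3022601
PV = $68,342.72

PV = FV / (1 + r)^t = $68,342.72


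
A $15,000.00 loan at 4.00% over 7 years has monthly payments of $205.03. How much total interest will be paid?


Total paid over the life of the loan = PMT × n.
Total paid = $205.03 × 84 = $17,222.52
Total interest = total paid − principal = $17,222.52 − $15,000.00 = $2,222.52

Total interest = (PMT × n) - PV = $2,222.52


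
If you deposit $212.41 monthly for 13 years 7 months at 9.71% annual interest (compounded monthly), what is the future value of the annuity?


Future value of an ordinary annuity: FV = PMT × ((1 + r)^n − 1) / r
Monthly rate r = 0.0971/12 ≈ 0.00809167, n = 163
FV = $212.41 × ((1 + 0.0971/12)^163 − 1) / (0.0971/12)
FV = $212.41 × 336.107107
FV = $71,392.51

FV = PMT × ((1+r)^n - 1)/r = $71,392.51


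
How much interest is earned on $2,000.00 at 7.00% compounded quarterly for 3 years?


Compound interest earned = final amount − principal.
A = P(1 + r/n)^(nt) = $2,000.00 × (1 + 0.07/4)^(4 × 3) = $2,462.88
Interest = A − P = $2,462.88 − $2,000.00 = $462.88

Interest = A - P = $462.88


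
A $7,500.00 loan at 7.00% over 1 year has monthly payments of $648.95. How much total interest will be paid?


Total paid over the life of the loan = PMT × n.
Total paid = $648.95 × 12 = $7,787.40
Total interest = total paid − principal = $7,787.40 − $7,500.00 = $287.40

Total interest = (PMT × n) - PV = $287.40


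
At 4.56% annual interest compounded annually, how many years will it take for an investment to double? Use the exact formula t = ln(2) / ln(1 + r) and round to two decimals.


Doubling condition: (1 + r)^t = 2
Take ln of both sides: t × ln(1 + r) = ln(2)
t = ln(2) / ln(1 + r)
t = 0.693147 / 0.044591
t = 15.54

t = ln(2) / ln(1 + r) = 15.54 years


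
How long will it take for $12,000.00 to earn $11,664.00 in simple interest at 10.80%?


Rearrange the simple interest formula for t:
I = P × r × t  ⇒  t = I / (P × r)
t = $11,664.00 / ($12,000.00 × 0.108)
t = 9

t = I/(P×r) = 9 years


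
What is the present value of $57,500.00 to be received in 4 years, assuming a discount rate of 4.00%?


Present value formula: PV = FV / (1 + r)^t
PV = $57,500.00 / (1 + 0.04)^4
PV = $57,500.00 / 1.1698586
PV = $49,151.24

PV = FV / (1 + r)^t = $49,151.24


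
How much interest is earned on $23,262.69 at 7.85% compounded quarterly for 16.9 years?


Compound interest earned = final amount − principal.
A = P(1 + r/n)^(nt) = $23,262.69 × (1 + 0.0785/4)^(4 × 16.9) = $86,543.82
Interest = A − P = $86,543.82 − $23,262.69 = $63,281.13

Interest = A - P = $63,281.13


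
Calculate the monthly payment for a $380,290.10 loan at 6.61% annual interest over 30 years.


Loan payment formula: PMT = PV × r / (1 − (1 + r)^(−n))
Monthly rate r = 0.0661/12 ≈ 0.00550833, n = 360 months
Denominator: 1 − (1 + 0.0661/12)^(−360) = 0.861593
PMT = $380,290.10 × (0.0661/12) / 0.861593
PMT = $2,431.27 per month

PMT = PV × r / (1-(1+r)^(-n)) = $2,431.27/month


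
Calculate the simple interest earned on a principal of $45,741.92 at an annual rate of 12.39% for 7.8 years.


Simple interest formula: I = P × r × t
I = $45,741.92 × 0.1239 × 7.8
I = $44,205.91

I = P × r × t = $44,205.91


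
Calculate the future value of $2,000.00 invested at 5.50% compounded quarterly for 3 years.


Compound interest formula: A = P(1 + r/n)^(nt)
A = $2,000.00 × (1 + 0.055/4)^(4 × 3)
Growth factor: (1 + 0.055/4)^12 = 1.178068
A = $2,000.00 × 1.178068
A = $2,356.14

A = P(1 + r/n)^(nt) = $2,356.14


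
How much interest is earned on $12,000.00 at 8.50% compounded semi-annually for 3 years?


Compound interest earned = final amount − principal.
A = P(1 + r/n)^(nt) = $12,000.00 × (1 + 0.085/2)^(2 × 3) = $15,404.15
Interest = A − P = $15,404.15 − $12,000.00 = $3,404.15

Interest = A - P = $3,404.15


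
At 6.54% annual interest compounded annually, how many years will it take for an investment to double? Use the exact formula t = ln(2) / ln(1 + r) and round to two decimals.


Doubling condition: (1 + r)^t = 2
Take ln of both sides: t × ln(1 + r) = ln(2)
t = ln(2) / ln(1 + r)
t = 0.693147 / 0.063350
t = 10.94

t = ln(2) / ln(1 + r) = 10.94 years


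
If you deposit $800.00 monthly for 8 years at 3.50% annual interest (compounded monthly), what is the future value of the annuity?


Future value of an ordinary annuity: FV = PMT × ((1 + r)^n − 1) / r
Monthly rate r = 0.035/12 ≈ 0.00291667, n = 96
FV = $800.00 × ((1 + 0.035/12)^96 − 1) / (0.035/12)
FV = $800.00 × 110.602523
FV = $88,482.02

FV = PMT × ((1+r)^n - 1)/r = $88,482.02


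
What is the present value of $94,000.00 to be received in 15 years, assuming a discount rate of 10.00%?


Present value formula: PV = FV / (1 + r)^t
PV = $94,000.00 / (1 + 0.1)^15
PV = $94,000.00 / 4.177248
PV = $22,502.85

PV = FV / (1 + r)^t = $22,502.85


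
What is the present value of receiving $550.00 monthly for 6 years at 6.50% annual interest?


Present value of an ordinary annuity: PV = PMT × (1 − (1 + r)^(−n)) / r
Monthly rate r = 0.065/12 ≈ 0.00541667, n = 72
PV = $550.00 × (1 − (1 + 0.065/12)^(−72)) / (0.065/12)
PV = $550.00 × 59.488649
PV = $32,718.76

PV = PMT × (1-(1+r)^(-n))/r = $32,718.76


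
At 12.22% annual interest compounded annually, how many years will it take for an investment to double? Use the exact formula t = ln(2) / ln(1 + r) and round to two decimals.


Doubling condition: (1 + r)^t = 2
Take ln of both sides: t × ln(1 + r) = ln(2)
t = ln(2) / ln(1 + r)
t = 0.693147 / 0.115291
t = 6.01

t = ln(2) / ln(1 + r) = 6.01 years


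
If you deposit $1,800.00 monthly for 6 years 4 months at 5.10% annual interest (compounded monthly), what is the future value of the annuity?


Future value of an ordinary annuity: FV = PMT × ((1 + r)^n − 1) / r
Monthly rate r = 0.051/12 = 0.00425, n = 76
FV = $1,800.00 × ((1 + 0.051/12)^76 − 1) / (0.051/12)
FV = $1,800.00 × 89.487126
FV = $161,076.83

FV = PMT × ((1+r)^n - 1)/r = $161,076.83


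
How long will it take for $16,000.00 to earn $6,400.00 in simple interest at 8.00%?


Rearrange the simple interest formula for t:
I = P × r × t  ⇒  t = I / (P × r)
t = $6,400.00 / ($16,000.00 × 0.08)
t = 5

t = I/(P×r) = 5 years


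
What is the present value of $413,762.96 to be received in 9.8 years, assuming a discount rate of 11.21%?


Present value formula: PV = FV / (1 + r)^t
PV = $413,762.96 / (1 + 0.1121)^9.8
PV = $413,762.96 / 2.832759
PV = $146,063.59

PV = FV / (1 + r)^t = $146,063.59


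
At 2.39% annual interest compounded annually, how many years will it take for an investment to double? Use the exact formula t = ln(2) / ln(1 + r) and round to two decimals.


Doubling condition: (1 + r)^t = 2
Take ln of both sides: t × ln(1 + r) = ln(2)
t = ln(2) / ln(1 + r)
t = 0.693147 / 0.023619
t = 29.35

t = ln(2) / ln(1 + r) = 29.35 years
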